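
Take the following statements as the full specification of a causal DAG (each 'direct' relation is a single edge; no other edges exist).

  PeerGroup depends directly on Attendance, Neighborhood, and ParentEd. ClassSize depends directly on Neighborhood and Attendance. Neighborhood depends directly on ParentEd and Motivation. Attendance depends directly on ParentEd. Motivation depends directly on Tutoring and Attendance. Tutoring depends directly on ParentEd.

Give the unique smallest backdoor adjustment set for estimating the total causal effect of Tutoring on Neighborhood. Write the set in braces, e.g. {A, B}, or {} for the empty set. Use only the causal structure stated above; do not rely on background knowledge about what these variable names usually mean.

{ParentEd}

Variables eligible for adjustment (non-descendants of Tutoring, excluding Tutoring and Neighborhood): {Attendance, ParentEd}.
Backdoor paths from Tutoring to Neighborhood:
  P1: Tutoring <- ParentEd -> Attendance -> Motivation -> Neighborhood
  P2: Tutoring <- ParentEd -> Attendance -> ClassSize <- Neighborhood
  P3: Tutoring <- ParentEd -> Attendance -> PeerGroup <- Neighborhood
  P4: Tutoring <- ParentEd -> Neighborhood
  P5: Tutoring <- ParentEd -> PeerGroup <- Attendance -> Motivation -> Neighborhood
  P6: Tutoring <- ParentEd -> PeerGroup <- Attendance -> ClassSize <- Neighborhood
  P7: Tutoring <- ParentEd -> PeerGroup <- Neighborhood
The empty set is not sufficient: P1 (Tutoring <- ParentEd -> Attendance -> Motivation -> Neighborhood) has no collider blocking it and no conditioned non-collider, so it is open.
Try {ParentEd}:
  P1: blocked at fork node ParentEd ∈ conditioning set.
  P2: blocked at fork node ParentEd ∈ conditioning set.
  P3: blocked at fork node ParentEd ∈ conditioning set.
  P4: blocked at fork node ParentEd ∈ conditioning set.
  P5: blocked at fork node ParentEd ∈ conditioning set.
  P6: blocked at fork node ParentEd ∈ conditioning set.
  P7: blocked at fork node ParentEd ∈ conditioning set.
{ParentEd} contains no descendant of Tutoring and blocks every backdoor path.
No other singleton works — e.g. {Attendance} leaves P4 open — so {ParentEd} is the unique smallest valid adjustment set.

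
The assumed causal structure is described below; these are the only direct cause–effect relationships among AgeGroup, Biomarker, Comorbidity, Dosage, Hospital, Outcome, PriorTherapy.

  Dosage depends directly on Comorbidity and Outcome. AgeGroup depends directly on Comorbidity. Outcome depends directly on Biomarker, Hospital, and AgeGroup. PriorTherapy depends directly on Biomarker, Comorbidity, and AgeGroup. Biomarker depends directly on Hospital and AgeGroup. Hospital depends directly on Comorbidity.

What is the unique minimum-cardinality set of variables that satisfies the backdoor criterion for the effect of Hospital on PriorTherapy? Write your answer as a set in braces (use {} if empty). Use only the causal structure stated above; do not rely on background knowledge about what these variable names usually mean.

{Comorbidity}

Variables eligible for adjustment (non-descendants of Hospital, excluding Hospital and PriorTherapy): {AgeGroup, Comorbidity}.
Backdoor paths from Hospital to PriorTherapy:
  P1: Hospital <- Comorbidity -> AgeGroup -> Biomarker -> PriorTherapy
  P2: Hospital <- Comorbidity -> AgeGroup -> PriorTherapy
  P3: Hospital <- Comorbidity -> AgeGroup -> Outcome <- Biomarker -> PriorTherapy
  P4: Hospital <- Comorbidity -> PriorTherapy
  P5: Hospital <- Comorbidity -> Dosage <- Outcome <- AgeGroup -> Biomarker -> PriorTherapy
  P6: Hospital <- Comorbidity -> Dosage <- Outcome <- AgeGroup -> PriorTherapy
  P7: Hospital <- Comorbidity -> Dosage <- Outcome <- Biomarker <- AgeGroup -> PriorTherapy
  P8: Hospital <- Comorbidity -> Dosage <- Outcome <- Biomarker -> PriorTherapy
The empty set is not sufficient: P1 (Hospital <- Comorbidity -> AgeGroup -> Biomarker -> PriorTherapy) has no collider blocking it and no conditioned non-collider, so it is open.
Try {Comorbidity}:
  P1: blocked at fork node Comorbidity ∈ conditioning set.
  P2: blocked at fork node Comorbidity ∈ conditioning set.
  P3: blocked at fork node Comorbidity ∈ conditioning set.
  P4: blocked at fork node Comorbidity ∈ conditioning set.
  P5: blocked at fork node Comorbidity ∈ conditioning set.
  P6: blocked at fork node Comorbidity ∈ conditioning set.
  P7: blocked at fork node Comorbidity ∈ conditioning set.
  P8: blocked at fork node Comorbidity ∈ conditioning set.
{Comorbidity} contains no descendant of Hospital and blocks every backdoor path.
No other singleton works — e.g. {AgeGroup} leaves P4 open — so {Comorbidity} is the unique smallest valid adjustment set.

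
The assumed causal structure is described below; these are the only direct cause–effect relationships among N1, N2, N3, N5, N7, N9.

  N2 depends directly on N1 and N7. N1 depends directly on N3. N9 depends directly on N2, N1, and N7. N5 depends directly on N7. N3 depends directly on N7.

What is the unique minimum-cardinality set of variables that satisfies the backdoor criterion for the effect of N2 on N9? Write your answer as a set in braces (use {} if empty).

Variables eligible for adjustment (non-descendants of N2, excluding N2 and N9): {N1, N3, N5, N7}.
Backdoor paths from N2 to N9:
  P1: N2 <- N7 -> N3 -> N1 -> N9
  P2: N2 <- N7 -> N9
  P3: N2 <- N1 <- N3 <- N7 -> N9
  P4: N2 <- N1 -> N9
The empty set is not sufficient: P1 (N2 <- N7 -> N3 -> N1 -> N9) has no collider blocking it and no conditioned non-collider, so it is open.
Try {N1, N7}:
  P1: blocked at fork node N7 ∈ conditioning set.
  P2: blocked at fork node N7 ∈ conditioning set.
  P3: blocked at chain node N1 ∈ conditioning set.
  P4: blocked at fork node N1 ∈ conditioning set.
{N1, N7} contains no descendant of N2 and blocks every backdoor path.
Every element of {N1, N7} is needed (dropping N1 leaves P4 open; dropping N7 leaves P2 open), so no proper subset is valid.
Among all size-2 subsets of the eligible variables, only {N1, N7} blocks every backdoor path, so it is the unique smallest valid adjustment set.

{N1, N7}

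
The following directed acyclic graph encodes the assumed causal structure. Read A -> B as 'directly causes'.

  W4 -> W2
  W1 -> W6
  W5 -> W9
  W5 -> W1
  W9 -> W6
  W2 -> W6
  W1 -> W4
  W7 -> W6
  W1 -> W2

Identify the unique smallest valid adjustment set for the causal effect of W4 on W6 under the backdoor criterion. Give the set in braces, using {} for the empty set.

Variables eligible for adjustment (non-descendants of W4, excluding W4 and W6): {W1, W5, W7, W9}.
Backdoor paths from W4 to W6:
  P1: W4 <- W1 <- W5 -> W9 -> W6
  P2: W4 <- W1 -> W2 -> W6
  P3: W4 <- W1 -> W6
The empty set is not sufficient: P1 (W4 <- W1 <- W5 -> W9 -> W6) has no collider blocking it and no conditioned non-collider, so it is open.
Try {W1}:
  P1: blocked at chain node W1 ∈ conditioning set.
  P2: blocked at fork node W1 ∈ conditioning set.
  P3: blocked at fork node W1 ∈ conditioning set.
{W1} contains no descendant of W4 and blocks every backdoor path.
No other singleton works — e.g. {W5} leaves P2 open — so {W1} is the unique smallest valid adjustment set.

{W1}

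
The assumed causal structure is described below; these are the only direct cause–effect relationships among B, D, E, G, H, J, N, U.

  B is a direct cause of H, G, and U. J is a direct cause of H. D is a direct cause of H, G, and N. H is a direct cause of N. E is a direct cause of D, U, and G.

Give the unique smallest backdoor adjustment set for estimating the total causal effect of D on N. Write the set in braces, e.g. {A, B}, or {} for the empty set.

{}

Variables eligible for adjustment (non-descendants of D, excluding D and N): {B, E, J, U}.
Backdoor paths from D to N:
  P1: D <- E -> G <- B -> H -> N
  P2: D <- E -> U <- B -> H -> N
Each backdoor path contains an unconditioned collider, so every path is already blocked with the empty conditioning set:
  P1: blocked at collider G (neither it nor any descendant is in the conditioning set).
  P2: blocked at collider U (neither it nor any descendant is in the conditioning set).
The empty set is therefore the unique smallest valid set.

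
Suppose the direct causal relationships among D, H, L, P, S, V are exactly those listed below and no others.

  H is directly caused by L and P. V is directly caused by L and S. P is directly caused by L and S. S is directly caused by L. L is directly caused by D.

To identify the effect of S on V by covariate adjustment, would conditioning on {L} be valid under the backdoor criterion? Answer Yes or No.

Yes

Backdoor paths from S to V (paths whose first edge points into S):
  P1: S <- L -> V
Condition 1 (no descendant of S in the set): holds — descendants of S are {H, P, V}; none are in {L}.
Condition 2 (every backdoor path blocked by {L}):
  P1: blocked at fork node L ∈ conditioning set.
{L} satisfies the backdoor criterion.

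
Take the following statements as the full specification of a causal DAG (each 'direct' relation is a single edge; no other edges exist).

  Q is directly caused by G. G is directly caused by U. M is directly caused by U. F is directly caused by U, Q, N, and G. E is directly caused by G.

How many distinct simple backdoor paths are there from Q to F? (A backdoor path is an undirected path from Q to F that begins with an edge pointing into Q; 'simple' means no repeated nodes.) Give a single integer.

A backdoor path from Q to F is any simple undirected path whose first edge points into Q (i.e. leaves Q via a parent).
Parents of Q: {G}.
Enumerating:
  P1: Q <- G <- U -> F
  P2: Q <- G -> F
That exhausts the simple backdoor paths. Count: 2.

2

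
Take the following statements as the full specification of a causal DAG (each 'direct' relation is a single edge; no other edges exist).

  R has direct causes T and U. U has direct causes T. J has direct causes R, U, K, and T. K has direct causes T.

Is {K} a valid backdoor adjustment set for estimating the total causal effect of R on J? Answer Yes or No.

No

Backdoor paths from R to J (paths whose first edge points into R):
  P1: R <- T -> K -> J
  P2: R <- T -> U -> J
  P3: R <- T -> J
  P4: R <- U <- T -> K -> J
  P5: R <- U <- T -> J
  P6: R <- U -> J
Condition 1 (no descendant of R in the set): holds — descendants of R are {J}; none are in {K}.
Condition 2 (every backdoor path blocked by {K}):
  P1: blocked at chain node K ∈ conditioning set.
  P2: open — no interior node is in the conditioning set.
  P3: open — no interior node is in the conditioning set.
  P4: blocked at chain node K ∈ conditioning set.
  P5: open — no interior node is in the conditioning set.
  P6: open — no interior node is in the conditioning set.
{K} does not satisfy the backdoor criterion.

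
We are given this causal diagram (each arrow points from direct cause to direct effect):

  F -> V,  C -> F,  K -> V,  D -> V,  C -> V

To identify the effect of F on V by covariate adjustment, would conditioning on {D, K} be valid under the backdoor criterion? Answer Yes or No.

No

Backdoor paths from F to V (paths whose first edge points into F):
  P1: F <- C -> V
Condition 1 (no descendant of F in the set): holds — descendants of F are {V}; none are in {D, K}.
Condition 2 (every backdoor path blocked by {D, K}):
  P1: open — no interior node is in the conditioning set.
{D, K} does not satisfy the backdoor criterion.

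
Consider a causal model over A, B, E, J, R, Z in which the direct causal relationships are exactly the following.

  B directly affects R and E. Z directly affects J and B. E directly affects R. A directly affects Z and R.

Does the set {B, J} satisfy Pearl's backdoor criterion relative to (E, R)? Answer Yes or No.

Backdoor paths from E to R (paths whose first edge points into E):
  P1: E <- B <- Z <- A -> R
  P2: E <- B -> R
Condition 1 (no descendant of E in the set): holds — descendants of E are {R}; none are in {B, J}.
Condition 2 (every backdoor path blocked by {B, J}):
  P1: blocked at chain node B ∈ conditioning set.
  P2: blocked at fork node B ∈ conditioning set.
{B, J} satisfies the backdoor criterion.

Yes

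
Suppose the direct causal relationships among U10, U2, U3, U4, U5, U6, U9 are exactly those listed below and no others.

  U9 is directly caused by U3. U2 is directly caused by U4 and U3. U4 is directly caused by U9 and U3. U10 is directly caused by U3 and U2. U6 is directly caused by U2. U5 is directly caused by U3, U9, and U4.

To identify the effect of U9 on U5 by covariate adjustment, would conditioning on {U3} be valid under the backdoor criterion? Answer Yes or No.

Yes

Backdoor paths from U9 to U5 (paths whose first edge points into U9):
  P1: U9 <- U3 -> U4 -> U5
  P2: U9 <- U3 -> U2 <- U4 -> U5
  P3: U9 <- U3 -> U5
  P4: U9 <- U3 -> U10 <- U2 <- U4 -> U5
Condition 1 (no descendant of U9 in the set): holds — descendants of U9 are {U10, U2, U4, U5, U6}; none are in {U3}.
Condition 2 (every backdoor path blocked by {U3}):
  P1: blocked at fork node U3 ∈ conditioning set.
  P2: blocked at fork node U3 ∈ conditioning set.
  P3: blocked at fork node U3 ∈ conditioning set.
  P4: blocked at fork node U3 ∈ conditioning set.
{U3} satisfies the backdoor criterion.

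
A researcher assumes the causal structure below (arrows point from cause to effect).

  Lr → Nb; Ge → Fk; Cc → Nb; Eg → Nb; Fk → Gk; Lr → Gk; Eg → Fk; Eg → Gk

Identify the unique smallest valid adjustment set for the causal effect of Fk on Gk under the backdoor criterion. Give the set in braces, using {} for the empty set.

Variables eligible for adjustment (non-descendants of Fk, excluding Fk and Gk): {Cc, Eg, Ge, Lr, Nb}.
Backdoor paths from Fk to Gk:
  P1: Fk <- Eg -> Gk
  P2: Fk <- Eg -> Nb <- Lr -> Gk
The empty set is not sufficient: P1 (Fk <- Eg -> Gk) has no collider blocking it and no conditioned non-collider, so it is open.
Try {Eg}:
  P1: blocked at fork node Eg ∈ conditioning set.
  P2: blocked at fork node Eg ∈ conditioning set.
{Eg} contains no descendant of Fk and blocks every backdoor path.
No other singleton works — e.g. {Lr} leaves P1 open — so {Eg} is the unique smallest valid adjustment set.

{Eg}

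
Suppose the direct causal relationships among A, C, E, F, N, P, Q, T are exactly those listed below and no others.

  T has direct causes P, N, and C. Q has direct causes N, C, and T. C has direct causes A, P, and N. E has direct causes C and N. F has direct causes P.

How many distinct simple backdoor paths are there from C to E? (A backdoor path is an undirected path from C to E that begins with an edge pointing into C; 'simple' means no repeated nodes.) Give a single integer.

A backdoor path from C to E is any simple undirected path whose first edge points into C (i.e. leaves C via a parent).
Parents of C: {A, N, P}.
Enumerating:
  P1: C <- P -> T <- N -> E
  P2: C <- P -> T -> Q <- N -> E
  P3: C <- N -> E
That exhausts the simple backdoor paths. Count: 3.

3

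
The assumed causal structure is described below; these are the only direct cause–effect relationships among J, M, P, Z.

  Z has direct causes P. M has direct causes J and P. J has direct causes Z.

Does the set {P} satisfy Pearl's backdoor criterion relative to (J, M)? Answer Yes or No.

Backdoor paths from J to M (paths whose first edge points into J):
  P1: J <- Z <- P -> M
Condition 1 (no descendant of J in the set): holds — descendants of J are {M}; none are in {P}.
Condition 2 (every backdoor path blocked by {P}):
  P1: blocked at fork node P ∈ conditioning set.
{P} satisfies the backdoor criterion.

Yes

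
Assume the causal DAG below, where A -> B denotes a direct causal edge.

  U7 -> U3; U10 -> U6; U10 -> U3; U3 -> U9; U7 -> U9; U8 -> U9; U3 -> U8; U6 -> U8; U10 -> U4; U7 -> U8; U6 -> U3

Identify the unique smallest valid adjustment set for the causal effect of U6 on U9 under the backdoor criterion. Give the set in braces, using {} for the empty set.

{U10}

Variables eligible for adjustment (non-descendants of U6, excluding U6 and U9): {U10, U4, U7}.
Backdoor paths from U6 to U9:
  P1: U6 <- U10 -> U3 <- U7 -> U8 -> U9
  P2: U6 <- U10 -> U3 <- U7 -> U9
  P3: U6 <- U10 -> U3 -> U8 <- U7 -> U9
  P4: U6 <- U10 -> U3 -> U8 -> U9
  P5: U6 <- U10 -> U3 -> U9
The empty set is not sufficient: P4 (U6 <- U10 -> U3 -> U8 -> U9) has no collider blocking it and no conditioned non-collider, so it is open.
Try {U10}:
  P1: blocked at fork node U10 ∈ conditioning set.
  P2: blocked at fork node U10 ∈ conditioning set.
  P3: blocked at fork node U10 ∈ conditioning set.
  P4: blocked at fork node U10 ∈ conditioning set.
  P5: blocked at fork node U10 ∈ conditioning set.
{U10} contains no descendant of U6 and blocks every backdoor path.
No other singleton works — e.g. {U7} leaves P4 open — so {U10} is the unique smallest valid adjustment set.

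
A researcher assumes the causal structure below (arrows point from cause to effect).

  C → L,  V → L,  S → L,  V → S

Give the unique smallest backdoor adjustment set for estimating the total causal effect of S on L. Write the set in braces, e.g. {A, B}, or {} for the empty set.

{V}

Variables eligible for adjustment (non-descendants of S, excluding S and L): {C, V}.
Backdoor paths from S to L:
  P1: S <- V -> L
The empty set is not sufficient: P1 (S <- V -> L) has no collider blocking it and no conditioned non-collider, so it is open.
Try {V}:
  P1: blocked at fork node V ∈ conditioning set.
{V} contains no descendant of S and blocks every backdoor path.
No other singleton works — e.g. {C} leaves P1 open — so {V} is the unique smallest valid adjustment set.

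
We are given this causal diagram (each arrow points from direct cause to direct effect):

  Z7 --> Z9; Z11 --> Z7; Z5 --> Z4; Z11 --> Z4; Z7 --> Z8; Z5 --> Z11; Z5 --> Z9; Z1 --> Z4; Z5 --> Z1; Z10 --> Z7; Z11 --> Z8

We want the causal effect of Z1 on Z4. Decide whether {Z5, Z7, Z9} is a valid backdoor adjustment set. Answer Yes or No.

Backdoor paths from Z1 to Z4 (paths whose first edge points into Z1):
  P1: Z1 <- Z5 -> Z11 -> Z4
  P2: Z1 <- Z5 -> Z4
  P3: Z1 <- Z5 -> Z9 <- Z7 <- Z11 -> Z4
  P4: Z1 <- Z5 -> Z9 <- Z7 -> Z8 <- Z11 -> Z4
Condition 1 (no descendant of Z1 in the set): holds — descendants of Z1 are {Z4}; none are in {Z5, Z7, Z9}.
Condition 2 (every backdoor path blocked by {Z5, Z7, Z9}):
  P1: blocked at fork node Z5 ∈ conditioning set.
  P2: blocked at fork node Z5 ∈ conditioning set.
  P3: blocked at fork node Z5 ∈ conditioning set.
  P4: blocked at fork node Z5 ∈ conditioning set.
{Z5, Z7, Z9} satisfies the backdoor criterion.

Yes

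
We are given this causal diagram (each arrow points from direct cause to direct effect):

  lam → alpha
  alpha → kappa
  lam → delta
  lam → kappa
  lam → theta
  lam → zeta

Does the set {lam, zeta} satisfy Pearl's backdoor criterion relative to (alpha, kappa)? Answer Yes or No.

Yes

Backdoor paths from alpha to kappa (paths whose first edge points into alpha):
  P1: alpha <- lam -> kappa
Condition 1 (no descendant of alpha in the set): holds — descendants of alpha are {kappa}; none are in {lam, zeta}.
Condition 2 (every backdoor path blocked by {lam, zeta}):
  P1: blocked at fork node lam ∈ conditioning set.
{lam, zeta} satisfies the backdoor criterion.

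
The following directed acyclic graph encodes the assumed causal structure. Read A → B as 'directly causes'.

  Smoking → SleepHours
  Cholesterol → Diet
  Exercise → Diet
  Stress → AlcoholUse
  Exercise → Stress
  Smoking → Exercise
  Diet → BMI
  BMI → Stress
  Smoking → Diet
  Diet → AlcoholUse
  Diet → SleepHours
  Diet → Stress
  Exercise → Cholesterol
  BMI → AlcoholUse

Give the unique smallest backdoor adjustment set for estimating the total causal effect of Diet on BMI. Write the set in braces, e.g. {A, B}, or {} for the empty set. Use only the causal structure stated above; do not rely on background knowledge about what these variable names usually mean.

Variables eligible for adjustment (non-descendants of Diet, excluding Diet and BMI): {Cholesterol, Exercise, Smoking}.
Backdoor paths from Diet to BMI:
  P1: Diet <- Smoking -> Exercise -> Stress <- BMI
  P2: Diet <- Smoking -> Exercise -> Stress -> AlcoholUse <- BMI
  P3: Diet <- Exercise -> Stress <- BMI
  P4: Diet <- Exercise -> Stress -> AlcoholUse <- BMI
  P5: Diet <- Cholesterol <- Exercise -> Stress <- BMI
  P6: Diet <- Cholesterol <- Exercise -> Stress -> AlcoholUse <- BMI
Each backdoor path contains an unconditioned collider, so every path is already blocked with the empty conditioning set:
  P1: blocked at collider Stress (neither it nor any descendant is in the conditioning set).
  P2: blocked at collider AlcoholUse (neither it nor any descendant is in the conditioning set).
  P3: blocked at collider Stress (neither it nor any descendant is in the conditioning set).
  P4: blocked at collider AlcoholUse (neither it nor any descendant is in the conditioning set).
  P5: blocked at collider Stress (neither it nor any descendant is in the conditioning set).
  P6: blocked at collider AlcoholUse (neither it nor any descendant is in the conditioning set).
The empty set is therefore the unique smallest valid set.

{}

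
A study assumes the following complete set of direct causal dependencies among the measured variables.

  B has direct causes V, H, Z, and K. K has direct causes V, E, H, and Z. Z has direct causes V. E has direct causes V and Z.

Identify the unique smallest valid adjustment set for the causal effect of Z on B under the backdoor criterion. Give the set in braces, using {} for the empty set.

{V}

Variables eligible for adjustment (non-descendants of Z, excluding Z and B): {H, V}.
Backdoor paths from Z to B:
  P1: Z <- V -> E -> K <- H -> B
  P2: Z <- V -> E -> K -> B
  P3: Z <- V -> K <- H -> B
  P4: Z <- V -> K -> B
  P5: Z <- V -> B
The empty set is not sufficient: P2 (Z <- V -> E -> K -> B) has no collider blocking it and no conditioned non-collider, so it is open.
Try {V}:
  P1: blocked at fork node V ∈ conditioning set.
  P2: blocked at fork node V ∈ conditioning set.
  P3: blocked at fork node V ∈ conditioning set.
  P4: blocked at fork node V ∈ conditioning set.
  P5: blocked at fork node V ∈ conditioning set.
{V} contains no descendant of Z and blocks every backdoor path.
No other singleton works — e.g. {H} leaves P2 open — so {V} is the unique smallest valid adjustment set.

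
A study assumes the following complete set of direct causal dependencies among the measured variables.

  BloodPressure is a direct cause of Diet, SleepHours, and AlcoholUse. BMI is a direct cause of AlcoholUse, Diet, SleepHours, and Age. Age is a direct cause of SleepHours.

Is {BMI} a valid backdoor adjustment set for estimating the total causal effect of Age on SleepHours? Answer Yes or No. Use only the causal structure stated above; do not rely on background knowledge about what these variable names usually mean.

Yes

Backdoor paths from Age to SleepHours (paths whose first edge points into Age):
  P1: Age <- BMI -> AlcoholUse <- BloodPressure -> SleepHours
  P2: Age <- BMI -> SleepHours
  P3: Age <- BMI -> Diet <- BloodPressure -> SleepHours
Condition 1 (no descendant of Age in the set): holds — descendants of Age are {SleepHours}; none are in {BMI}.
Condition 2 (every backdoor path blocked by {BMI}):
  P1: blocked at fork node BMI ∈ conditioning set.
  P2: blocked at fork node BMI ∈ conditioning set.
  P3: blocked at fork node BMI ∈ conditioning set.
{BMI} satisfies the backdoor criterion.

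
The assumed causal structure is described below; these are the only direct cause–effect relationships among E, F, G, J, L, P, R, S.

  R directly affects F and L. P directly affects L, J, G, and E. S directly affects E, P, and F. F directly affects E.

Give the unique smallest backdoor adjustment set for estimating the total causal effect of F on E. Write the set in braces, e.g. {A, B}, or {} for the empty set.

{S}

Variables eligible for adjustment (non-descendants of F, excluding F and E): {G, J, L, P, R, S}.
Backdoor paths from F to E:
  P1: F <- S -> P -> E
  P2: F <- S -> E
  P3: F <- R -> L <- P <- S -> E
  P4: F <- R -> L <- P -> E
The empty set is not sufficient: P1 (F <- S -> P -> E) has no collider blocking it and no conditioned non-collider, so it is open.
Try {S}:
  P1: blocked at fork node S ∈ conditioning set.
  P2: blocked at fork node S ∈ conditioning set.
  P3: blocked at collider L (neither it nor any descendant is in the conditioning set).
  P4: blocked at collider L (neither it nor any descendant is in the conditioning set).
{S} contains no descendant of F and blocks every backdoor path.
No other singleton works — e.g. {P} leaves P2 open — so {S} is the unique smallest valid adjustment set.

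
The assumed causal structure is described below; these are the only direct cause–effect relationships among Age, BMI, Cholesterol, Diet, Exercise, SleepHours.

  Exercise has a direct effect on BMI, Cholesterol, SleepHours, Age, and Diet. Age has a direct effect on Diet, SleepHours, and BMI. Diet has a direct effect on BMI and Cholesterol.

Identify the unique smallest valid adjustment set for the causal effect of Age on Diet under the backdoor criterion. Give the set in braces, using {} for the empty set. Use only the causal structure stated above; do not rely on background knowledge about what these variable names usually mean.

Variables eligible for adjustment (non-descendants of Age, excluding Age and Diet): {Exercise}.
Backdoor paths from Age to Diet:
  P1: Age <- Exercise -> Diet
  P2: Age <- Exercise -> Cholesterol <- Diet
  P3: Age <- Exercise -> BMI <- Diet
The empty set is not sufficient: P1 (Age <- Exercise -> Diet) has no collider blocking it and no conditioned non-collider, so it is open.
Try {Exercise}:
  P1: blocked at fork node Exercise ∈ conditioning set.
  P2: blocked at fork node Exercise ∈ conditioning set.
  P3: blocked at fork node Exercise ∈ conditioning set.
{Exercise} contains no descendant of Age and blocks every backdoor path.
{Exercise} is the unique smallest valid adjustment set.

{Exercise}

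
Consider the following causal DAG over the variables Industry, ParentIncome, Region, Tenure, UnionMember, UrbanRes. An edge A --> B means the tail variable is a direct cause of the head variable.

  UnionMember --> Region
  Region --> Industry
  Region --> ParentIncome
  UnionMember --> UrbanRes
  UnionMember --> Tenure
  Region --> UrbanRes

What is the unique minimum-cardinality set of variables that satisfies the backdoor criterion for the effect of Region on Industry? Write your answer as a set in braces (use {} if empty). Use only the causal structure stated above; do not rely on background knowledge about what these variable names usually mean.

{}

Variables eligible for adjustment (non-descendants of Region, excluding Region and Industry): {Tenure, UnionMember}.
Backdoor paths from Region to Industry:
  (none)
With no backdoor paths the empty set already satisfies the criterion, and it is trivially minimal.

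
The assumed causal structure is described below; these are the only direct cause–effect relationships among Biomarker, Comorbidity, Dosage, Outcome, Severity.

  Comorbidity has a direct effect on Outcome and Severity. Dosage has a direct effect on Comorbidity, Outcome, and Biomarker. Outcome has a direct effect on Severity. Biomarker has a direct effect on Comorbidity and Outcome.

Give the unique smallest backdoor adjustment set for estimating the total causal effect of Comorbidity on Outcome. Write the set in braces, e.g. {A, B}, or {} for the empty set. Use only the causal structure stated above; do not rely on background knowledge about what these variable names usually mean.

{Biomarker, Dosage}

Variables eligible for adjustment (non-descendants of Comorbidity, excluding Comorbidity and Outcome): {Biomarker, Dosage}.
Backdoor paths from Comorbidity to Outcome:
  P1: Comorbidity <- Dosage -> Biomarker -> Outcome
  P2: Comorbidity <- Dosage -> Outcome
  P3: Comorbidity <- Biomarker <- Dosage -> Outcome
  P4: Comorbidity <- Biomarker -> Outcome
The empty set is not sufficient: P1 (Comorbidity <- Dosage -> Biomarker -> Outcome) has no collider blocking it and no conditioned non-collider, so it is open.
Try {Biomarker, Dosage}:
  P1: blocked at fork node Dosage ∈ conditioning set.
  P2: blocked at fork node Dosage ∈ conditioning set.
  P3: blocked at chain node Biomarker ∈ conditioning set.
  P4: blocked at fork node Biomarker ∈ conditioning set.
{Biomarker, Dosage} contains no descendant of Comorbidity and blocks every backdoor path.
Every element of {Biomarker, Dosage} is needed (dropping Biomarker leaves P4 open; dropping Dosage leaves P2 open), so no proper subset is valid.
Among all size-2 subsets of the eligible variables, only {Biomarker, Dosage} blocks every backdoor path, so it is the unique smallest valid adjustment set.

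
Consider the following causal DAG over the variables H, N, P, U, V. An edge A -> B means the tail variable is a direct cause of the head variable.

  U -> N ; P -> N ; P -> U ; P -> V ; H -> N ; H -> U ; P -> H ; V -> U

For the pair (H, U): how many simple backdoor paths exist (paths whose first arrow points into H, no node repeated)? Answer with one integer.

3

A backdoor path from H to U is any simple undirected path whose first edge points into H (i.e. leaves H via a parent).
Parents of H: {P}.
Enumerating:
  P1: H <- P -> V -> U
  P2: H <- P -> U
  P3: H <- P -> N <- U
That exhausts the simple backdoor paths. Count: 3.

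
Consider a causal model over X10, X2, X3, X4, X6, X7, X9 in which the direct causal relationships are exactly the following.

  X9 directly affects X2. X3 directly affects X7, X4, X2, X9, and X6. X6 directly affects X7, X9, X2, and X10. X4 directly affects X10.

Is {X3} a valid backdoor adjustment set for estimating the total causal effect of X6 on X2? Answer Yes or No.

Backdoor paths from X6 to X2 (paths whose first edge points into X6):
  P1: X6 <- X3 -> X9 -> X2
  P2: X6 <- X3 -> X2
Condition 1 (no descendant of X6 in the set): holds — descendants of X6 are {X10, X2, X7, X9}; none are in {X3}.
Condition 2 (every backdoor path blocked by {X3}):
  P1: blocked at fork node X3 ∈ conditioning set.
  P2: blocked at fork node X3 ∈ conditioning set.
{X3} satisfies the backdoor criterion.

Yes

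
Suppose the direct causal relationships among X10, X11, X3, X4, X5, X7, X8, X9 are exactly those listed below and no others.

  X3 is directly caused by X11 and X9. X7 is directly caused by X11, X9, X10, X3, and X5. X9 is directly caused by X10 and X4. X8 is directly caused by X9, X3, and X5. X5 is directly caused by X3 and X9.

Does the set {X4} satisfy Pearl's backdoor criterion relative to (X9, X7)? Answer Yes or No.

Backdoor paths from X9 to X7 (paths whose first edge points into X9):
  P1: X9 <- X10 -> X7
Condition 1 (no descendant of X9 in the set): holds — descendants of X9 are {X3, X5, X7, X8}; none are in {X4}.
Condition 2 (every backdoor path blocked by {X4}):
  P1: open — no interior node is in the conditioning set.
{X4} does not satisfy the backdoor criterion.

No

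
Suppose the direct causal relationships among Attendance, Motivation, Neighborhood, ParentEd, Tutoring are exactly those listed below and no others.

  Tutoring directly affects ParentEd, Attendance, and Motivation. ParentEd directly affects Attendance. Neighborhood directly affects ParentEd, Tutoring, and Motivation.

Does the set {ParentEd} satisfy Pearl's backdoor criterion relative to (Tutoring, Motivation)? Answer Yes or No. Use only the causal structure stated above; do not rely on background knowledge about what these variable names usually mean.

No

Backdoor paths from Tutoring to Motivation (paths whose first edge points into Tutoring):
  P1: Tutoring <- Neighborhood -> Motivation
Condition 1 (no descendant of Tutoring in the set): FAILS — ParentEd is a descendant of Tutoring.
Condition 2 (every backdoor path blocked by {ParentEd}):
  P1: open — no interior node is in the conditioning set.
{ParentEd} does not satisfy the backdoor criterion.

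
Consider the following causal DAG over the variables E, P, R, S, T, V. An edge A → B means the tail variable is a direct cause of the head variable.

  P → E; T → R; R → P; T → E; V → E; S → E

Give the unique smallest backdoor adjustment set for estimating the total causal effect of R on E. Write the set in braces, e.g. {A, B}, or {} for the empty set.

Variables eligible for adjustment (non-descendants of R, excluding R and E): {S, T, V}.
Backdoor paths from R to E:
  P1: R <- T -> E
The empty set is not sufficient: P1 (R <- T -> E) has no collider blocking it and no conditioned non-collider, so it is open.
Try {T}:
  P1: blocked at fork node T ∈ conditioning set.
{T} contains no descendant of R and blocks every backdoor path.
No other singleton works — e.g. {S} leaves P1 open — so {T} is the unique smallest valid adjustment set.

{T}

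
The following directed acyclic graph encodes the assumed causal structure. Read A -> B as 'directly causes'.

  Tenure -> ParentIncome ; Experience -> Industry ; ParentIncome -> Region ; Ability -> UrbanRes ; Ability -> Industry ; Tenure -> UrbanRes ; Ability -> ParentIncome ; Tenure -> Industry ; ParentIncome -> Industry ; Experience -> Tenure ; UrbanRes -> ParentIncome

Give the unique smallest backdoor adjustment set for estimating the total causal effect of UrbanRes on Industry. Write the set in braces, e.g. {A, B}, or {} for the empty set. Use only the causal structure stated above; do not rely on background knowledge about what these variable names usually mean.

{Ability, Tenure}

Variables eligible for adjustment (non-descendants of UrbanRes, excluding UrbanRes and Industry): {Ability, Experience, Tenure}.
Backdoor paths from UrbanRes to Industry:
  P1: UrbanRes <- Ability -> ParentIncome <- Tenure <- Experience -> Industry
  P2: UrbanRes <- Ability -> ParentIncome <- Tenure -> Industry
  P3: UrbanRes <- Ability -> ParentIncome -> Industry
  P4: UrbanRes <- Ability -> Industry
  P5: UrbanRes <- Tenure <- Experience -> Industry
  P6: UrbanRes <- Tenure -> ParentIncome <- Ability -> Industry
  P7: UrbanRes <- Tenure -> ParentIncome -> Industry
  P8: UrbanRes <- Tenure -> Industry
The empty set is not sufficient: P3 (UrbanRes <- Ability -> ParentIncome -> Industry) has no collider blocking it and no conditioned non-collider, so it is open.
Try {Ability, Tenure}:
  P1: blocked at fork node Ability ∈ conditioning set.
  P2: blocked at fork node Ability ∈ conditioning set.
  P3: blocked at fork node Ability ∈ conditioning set.
  P4: blocked at fork node Ability ∈ conditioning set.
  P5: blocked at chain node Tenure ∈ conditioning set.
  P6: blocked at fork node Tenure ∈ conditioning set.
  P7: blocked at fork node Tenure ∈ conditioning set.
  P8: blocked at fork node Tenure ∈ conditioning set.
{Ability, Tenure} contains no descendant of UrbanRes and blocks every backdoor path.
Every element of {Ability, Tenure} is needed (dropping Ability leaves P3 open; dropping Tenure leaves P5 open), so no proper subset is valid.
Among all size-2 subsets of the eligible variables, only {Ability, Tenure} blocks every backdoor path, so it is the unique smallest valid adjustment set.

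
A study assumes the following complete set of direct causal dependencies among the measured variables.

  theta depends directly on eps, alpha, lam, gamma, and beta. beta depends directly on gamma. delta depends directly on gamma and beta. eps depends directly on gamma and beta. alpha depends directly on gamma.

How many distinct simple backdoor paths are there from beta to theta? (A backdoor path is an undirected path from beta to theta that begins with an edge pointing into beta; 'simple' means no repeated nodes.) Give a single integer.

A backdoor path from beta to theta is any simple undirected path whose first edge points into beta (i.e. leaves beta via a parent).
Parents of beta: {gamma}.
Enumerating:
  P1: beta <- gamma -> alpha -> theta
  P2: beta <- gamma -> eps -> theta
  P3: beta <- gamma -> theta
That exhausts the simple backdoor paths. Count: 3.

3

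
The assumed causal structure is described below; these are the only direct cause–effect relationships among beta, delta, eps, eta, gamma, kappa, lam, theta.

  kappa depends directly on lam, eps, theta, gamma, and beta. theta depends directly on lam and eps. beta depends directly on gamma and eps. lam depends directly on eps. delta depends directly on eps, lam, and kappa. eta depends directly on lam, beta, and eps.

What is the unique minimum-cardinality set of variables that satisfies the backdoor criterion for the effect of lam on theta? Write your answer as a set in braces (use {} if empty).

Variables eligible for adjustment (non-descendants of lam, excluding lam and theta): {beta, eps, gamma}.
Backdoor paths from lam to theta:
  P1: lam <- eps -> beta <- gamma -> kappa <- theta
  P2: lam <- eps -> beta -> kappa <- theta
  P3: lam <- eps -> theta
  P4: lam <- eps -> kappa <- theta
  P5: lam <- eps -> delta <- kappa <- theta
  P6: lam <- eps -> eta <- beta <- gamma -> kappa <- theta
  P7: lam <- eps -> eta <- beta -> kappa <- theta
The empty set is not sufficient: P3 (lam <- eps -> theta) has no collider blocking it and no conditioned non-collider, so it is open.
Try {eps}:
  P1: blocked at fork node eps ∈ conditioning set.
  P2: blocked at fork node eps ∈ conditioning set.
  P3: blocked at fork node eps ∈ conditioning set.
  P4: blocked at fork node eps ∈ conditioning set.
  P5: blocked at fork node eps ∈ conditioning set.
  P6: blocked at fork node eps ∈ conditioning set.
  P7: blocked at fork node eps ∈ conditioning set.
{eps} contains no descendant of lam and blocks every backdoor path.
No other singleton works — e.g. {gamma} leaves P3 open — so {eps} is the unique smallest valid adjustment set.

{eps}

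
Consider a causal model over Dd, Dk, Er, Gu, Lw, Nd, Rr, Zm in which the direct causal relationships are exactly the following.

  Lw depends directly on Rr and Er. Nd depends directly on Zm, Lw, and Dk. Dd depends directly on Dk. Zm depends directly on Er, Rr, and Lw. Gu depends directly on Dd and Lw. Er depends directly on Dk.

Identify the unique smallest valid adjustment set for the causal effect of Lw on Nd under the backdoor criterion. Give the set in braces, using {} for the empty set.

{Er, Rr}

Variables eligible for adjustment (non-descendants of Lw, excluding Lw and Nd): {Dd, Dk, Er, Rr}.
Backdoor paths from Lw to Nd:
  P1: Lw <- Rr -> Zm <- Er <- Dk -> Nd
  P2: Lw <- Rr -> Zm -> Nd
  P3: Lw <- Er <- Dk -> Nd
  P4: Lw <- Er -> Zm -> Nd
The empty set is not sufficient: P2 (Lw <- Rr -> Zm -> Nd) has no collider blocking it and no conditioned non-collider, so it is open.
Try {Er, Rr}:
  P1: blocked at fork node Rr ∈ conditioning set.
  P2: blocked at fork node Rr ∈ conditioning set.
  P3: blocked at chain node Er ∈ conditioning set.
  P4: blocked at fork node Er ∈ conditioning set.
{Er, Rr} contains no descendant of Lw and blocks every backdoor path.
Every element of {Er, Rr} is needed (dropping Er leaves P3 open; dropping Rr leaves P2 open), so no proper subset is valid.
Among all size-2 subsets of the eligible variables, only {Er, Rr} blocks every backdoor path, so it is the unique smallest valid adjustment set.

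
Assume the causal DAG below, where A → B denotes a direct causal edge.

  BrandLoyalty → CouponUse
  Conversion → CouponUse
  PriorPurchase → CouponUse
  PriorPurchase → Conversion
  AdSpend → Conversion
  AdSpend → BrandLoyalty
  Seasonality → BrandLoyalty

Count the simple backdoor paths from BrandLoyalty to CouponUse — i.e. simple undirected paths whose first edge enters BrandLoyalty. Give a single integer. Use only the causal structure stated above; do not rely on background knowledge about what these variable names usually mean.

A backdoor path from BrandLoyalty to CouponUse is any simple undirected path whose first edge points into BrandLoyalty (i.e. leaves BrandLoyalty via a parent).
Parents of BrandLoyalty: {AdSpend, Seasonality}.
Enumerating:
  P1: BrandLoyalty <- AdSpend -> Conversion <- PriorPurchase -> CouponUse
  P2: BrandLoyalty <- AdSpend -> Conversion -> CouponUse
That exhausts the simple backdoor paths. Count: 2.

2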